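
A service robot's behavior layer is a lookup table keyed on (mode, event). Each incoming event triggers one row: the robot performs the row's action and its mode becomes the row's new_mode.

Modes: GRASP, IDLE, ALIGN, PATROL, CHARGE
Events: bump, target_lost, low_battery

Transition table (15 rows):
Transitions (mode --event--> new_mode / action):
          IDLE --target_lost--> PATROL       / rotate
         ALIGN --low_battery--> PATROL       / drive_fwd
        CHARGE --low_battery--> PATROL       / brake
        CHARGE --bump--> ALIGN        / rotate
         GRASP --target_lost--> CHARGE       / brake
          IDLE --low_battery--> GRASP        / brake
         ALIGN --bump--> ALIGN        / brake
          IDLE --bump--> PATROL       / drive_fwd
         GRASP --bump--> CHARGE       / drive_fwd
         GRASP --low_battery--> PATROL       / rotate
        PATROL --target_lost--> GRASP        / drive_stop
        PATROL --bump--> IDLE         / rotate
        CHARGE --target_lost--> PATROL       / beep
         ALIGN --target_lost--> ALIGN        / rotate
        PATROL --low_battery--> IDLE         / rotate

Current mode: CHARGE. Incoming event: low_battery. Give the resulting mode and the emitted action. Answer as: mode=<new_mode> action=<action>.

current mode = CHARGE; filter table to that mode:
  (CHARGE, low_battery) → (PATROL, brake)  ← event matches
  (CHARGE, bump) → (ALIGN, rotate)
  (CHARGE, target_lost) → (PATROL, beep)
event = low_battery selects (PATROL, brake)

mode=PATROL action=brake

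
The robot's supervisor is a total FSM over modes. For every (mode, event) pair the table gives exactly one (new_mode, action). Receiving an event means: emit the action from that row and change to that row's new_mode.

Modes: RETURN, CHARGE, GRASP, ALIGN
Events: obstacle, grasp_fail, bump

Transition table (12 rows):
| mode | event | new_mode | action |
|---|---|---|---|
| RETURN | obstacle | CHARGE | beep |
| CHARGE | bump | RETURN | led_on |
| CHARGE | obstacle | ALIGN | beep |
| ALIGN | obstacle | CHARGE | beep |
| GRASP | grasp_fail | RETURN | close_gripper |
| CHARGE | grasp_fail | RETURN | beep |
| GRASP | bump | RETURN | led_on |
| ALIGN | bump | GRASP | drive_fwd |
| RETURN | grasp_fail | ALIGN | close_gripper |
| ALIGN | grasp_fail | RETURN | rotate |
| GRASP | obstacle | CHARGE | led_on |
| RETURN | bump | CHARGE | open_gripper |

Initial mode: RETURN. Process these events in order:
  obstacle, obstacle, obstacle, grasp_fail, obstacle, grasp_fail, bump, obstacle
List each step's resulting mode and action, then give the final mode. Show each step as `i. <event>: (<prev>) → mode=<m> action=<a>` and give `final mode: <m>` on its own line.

1. obstacle: (RETURN) → mode=CHARGE action=beep
2. obstacle: (CHARGE) → mode=ALIGN action=beep
3. obstacle: (ALIGN) → mode=CHARGE action=beep
4. grasp_fail: (CHARGE) → mode=RETURN action=beep
5. obstacle: (RETURN) → mode=CHARGE action=beep
6. grasp_fail: (CHARGE) → mode=RETURN action=beep
7. bump: (RETURN) → mode=CHARGE action=open_gripper
8. obstacle: (CHARGE) → mode=ALIGN action=beep

final mode: ALIGN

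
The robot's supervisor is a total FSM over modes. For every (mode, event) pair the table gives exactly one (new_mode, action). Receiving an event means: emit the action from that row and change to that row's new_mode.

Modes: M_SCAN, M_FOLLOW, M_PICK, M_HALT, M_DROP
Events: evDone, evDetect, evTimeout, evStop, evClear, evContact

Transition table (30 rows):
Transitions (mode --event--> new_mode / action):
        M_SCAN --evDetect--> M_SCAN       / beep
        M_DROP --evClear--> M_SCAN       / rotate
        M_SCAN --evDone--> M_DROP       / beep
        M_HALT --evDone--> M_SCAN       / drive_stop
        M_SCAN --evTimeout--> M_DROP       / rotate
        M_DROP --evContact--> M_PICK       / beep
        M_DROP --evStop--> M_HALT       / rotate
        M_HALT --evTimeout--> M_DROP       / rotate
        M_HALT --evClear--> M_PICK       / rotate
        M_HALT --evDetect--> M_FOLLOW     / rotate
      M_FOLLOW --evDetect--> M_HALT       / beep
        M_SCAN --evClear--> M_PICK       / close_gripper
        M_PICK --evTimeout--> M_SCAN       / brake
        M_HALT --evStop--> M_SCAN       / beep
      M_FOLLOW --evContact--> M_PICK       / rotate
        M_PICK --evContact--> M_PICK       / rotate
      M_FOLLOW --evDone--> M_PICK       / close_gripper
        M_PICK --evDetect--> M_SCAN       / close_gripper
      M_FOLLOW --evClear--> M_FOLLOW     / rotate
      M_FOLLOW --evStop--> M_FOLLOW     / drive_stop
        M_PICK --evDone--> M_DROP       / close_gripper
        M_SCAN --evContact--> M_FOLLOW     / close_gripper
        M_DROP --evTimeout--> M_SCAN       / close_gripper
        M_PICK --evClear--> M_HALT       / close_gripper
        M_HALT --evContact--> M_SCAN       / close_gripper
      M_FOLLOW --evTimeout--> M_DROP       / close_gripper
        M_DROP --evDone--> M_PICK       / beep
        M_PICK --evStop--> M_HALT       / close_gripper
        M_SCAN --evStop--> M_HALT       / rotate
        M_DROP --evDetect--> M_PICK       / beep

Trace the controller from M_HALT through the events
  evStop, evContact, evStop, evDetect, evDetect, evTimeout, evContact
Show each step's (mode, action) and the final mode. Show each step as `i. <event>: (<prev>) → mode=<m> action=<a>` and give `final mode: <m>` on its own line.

1. evStop: (M_HALT) → mode=M_SCAN action=beep
2. evContact: (M_SCAN) → mode=M_FOLLOW action=close_gripper
3. evStop: (M_FOLLOW) → mode=M_FOLLOW action=drive_stop
4. evDetect: (M_FOLLOW) → mode=M_HALT action=beep
5. evDetect: (M_HALT) → mode=M_FOLLOW action=rotate
6. evTimeout: (M_FOLLOW) → mode=M_DROP action=close_gripper
7. evContact: (M_DROP) → mode=M_PICK action=beep

final mode: M_PICK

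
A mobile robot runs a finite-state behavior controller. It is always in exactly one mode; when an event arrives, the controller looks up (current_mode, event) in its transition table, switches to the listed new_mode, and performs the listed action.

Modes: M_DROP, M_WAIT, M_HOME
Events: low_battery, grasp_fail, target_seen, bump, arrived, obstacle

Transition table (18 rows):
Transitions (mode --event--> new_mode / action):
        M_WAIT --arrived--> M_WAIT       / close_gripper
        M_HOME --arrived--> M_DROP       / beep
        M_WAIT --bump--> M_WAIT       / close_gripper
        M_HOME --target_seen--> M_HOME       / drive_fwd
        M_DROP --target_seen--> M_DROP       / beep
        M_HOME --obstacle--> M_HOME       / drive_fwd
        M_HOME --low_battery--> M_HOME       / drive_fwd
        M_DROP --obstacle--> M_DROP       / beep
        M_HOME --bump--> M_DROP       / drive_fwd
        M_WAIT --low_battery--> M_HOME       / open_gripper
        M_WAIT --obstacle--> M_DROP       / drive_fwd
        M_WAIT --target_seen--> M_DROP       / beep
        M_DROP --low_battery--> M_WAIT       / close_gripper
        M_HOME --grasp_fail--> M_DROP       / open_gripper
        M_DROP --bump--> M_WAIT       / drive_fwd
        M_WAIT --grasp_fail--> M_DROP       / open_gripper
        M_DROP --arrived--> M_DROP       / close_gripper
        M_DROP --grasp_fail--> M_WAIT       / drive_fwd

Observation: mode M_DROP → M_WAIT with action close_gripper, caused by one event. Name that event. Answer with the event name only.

low_battery

try low_battery: (M_DROP, low_battery) → (M_WAIT, close_gripper)  ← matches
try grasp_fail: (M_DROP, grasp_fail) → (M_WAIT, drive_fwd)
try target_seen: (M_DROP, target_seen) → (M_DROP, beep)
try bump: (M_DROP, bump) → (M_WAIT, drive_fwd)
try arrived: (M_DROP, arrived) → (M_DROP, close_gripper)
try obstacle: (M_DROP, obstacle) → (M_DROP, beep)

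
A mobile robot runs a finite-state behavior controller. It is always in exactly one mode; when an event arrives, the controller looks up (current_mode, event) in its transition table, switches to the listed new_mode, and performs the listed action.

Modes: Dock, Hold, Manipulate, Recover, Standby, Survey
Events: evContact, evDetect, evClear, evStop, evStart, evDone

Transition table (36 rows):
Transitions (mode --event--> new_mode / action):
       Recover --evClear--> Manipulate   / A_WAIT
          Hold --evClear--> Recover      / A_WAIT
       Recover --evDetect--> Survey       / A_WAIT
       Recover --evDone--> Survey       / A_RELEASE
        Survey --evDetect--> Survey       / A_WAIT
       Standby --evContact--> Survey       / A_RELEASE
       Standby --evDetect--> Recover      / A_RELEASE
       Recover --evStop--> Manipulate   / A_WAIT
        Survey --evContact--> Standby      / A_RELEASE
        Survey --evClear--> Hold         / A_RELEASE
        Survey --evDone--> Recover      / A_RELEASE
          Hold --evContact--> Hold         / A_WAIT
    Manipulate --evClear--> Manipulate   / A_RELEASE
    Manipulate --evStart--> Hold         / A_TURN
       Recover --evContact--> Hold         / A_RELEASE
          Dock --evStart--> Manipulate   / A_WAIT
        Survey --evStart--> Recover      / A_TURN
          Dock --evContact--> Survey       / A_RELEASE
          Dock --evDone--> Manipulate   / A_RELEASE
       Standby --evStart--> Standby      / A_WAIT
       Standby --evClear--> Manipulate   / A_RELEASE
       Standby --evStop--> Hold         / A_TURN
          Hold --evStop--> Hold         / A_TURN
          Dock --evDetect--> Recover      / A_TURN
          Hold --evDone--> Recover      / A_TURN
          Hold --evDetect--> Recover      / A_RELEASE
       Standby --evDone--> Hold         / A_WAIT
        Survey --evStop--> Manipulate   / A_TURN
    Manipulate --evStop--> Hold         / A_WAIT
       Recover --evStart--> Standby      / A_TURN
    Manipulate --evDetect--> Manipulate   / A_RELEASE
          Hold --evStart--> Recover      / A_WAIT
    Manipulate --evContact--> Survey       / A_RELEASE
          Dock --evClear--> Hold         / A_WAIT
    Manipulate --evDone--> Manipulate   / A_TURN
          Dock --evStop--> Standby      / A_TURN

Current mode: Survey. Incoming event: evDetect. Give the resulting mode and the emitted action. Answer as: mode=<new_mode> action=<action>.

mode=Survey action=A_WAIT

current mode = Survey; filter table to that mode:
  (Survey, evDetect) → (Survey, A_WAIT)  ← event matches
  (Survey, evContact) → (Standby, A_RELEASE)
  (Survey, evClear) → (Hold, A_RELEASE)
  (Survey, evDone) → (Recover, A_RELEASE)
  (Survey, evStart) → (Recover, A_TURN)
  (Survey, evStop) → (Manipulate, A_TURN)
event = evDetect selects (Survey, A_WAIT)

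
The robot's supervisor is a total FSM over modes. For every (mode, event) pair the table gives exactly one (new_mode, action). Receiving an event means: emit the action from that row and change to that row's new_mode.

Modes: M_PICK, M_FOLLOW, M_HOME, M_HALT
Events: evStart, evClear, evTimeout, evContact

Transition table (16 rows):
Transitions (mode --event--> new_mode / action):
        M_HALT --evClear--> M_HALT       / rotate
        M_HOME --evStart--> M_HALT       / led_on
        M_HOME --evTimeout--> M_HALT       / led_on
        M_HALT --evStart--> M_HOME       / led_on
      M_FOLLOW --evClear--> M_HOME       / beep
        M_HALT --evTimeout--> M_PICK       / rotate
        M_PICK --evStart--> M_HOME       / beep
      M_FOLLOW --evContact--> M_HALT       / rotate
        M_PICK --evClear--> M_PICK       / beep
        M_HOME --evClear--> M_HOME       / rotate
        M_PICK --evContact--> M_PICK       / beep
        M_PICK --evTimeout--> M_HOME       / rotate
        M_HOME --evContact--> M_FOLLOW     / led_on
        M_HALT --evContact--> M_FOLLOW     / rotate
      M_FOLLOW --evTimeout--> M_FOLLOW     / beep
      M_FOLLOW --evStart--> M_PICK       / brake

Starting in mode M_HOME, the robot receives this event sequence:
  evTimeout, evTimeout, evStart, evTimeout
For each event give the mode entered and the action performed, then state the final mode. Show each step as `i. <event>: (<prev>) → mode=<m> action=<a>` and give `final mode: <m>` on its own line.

1. evTimeout: (M_HOME) → mode=M_HALT action=led_on
2. evTimeout: (M_HALT) → mode=M_PICK action=rotate
3. evStart: (M_PICK) → mode=M_HOME action=beep
4. evTimeout: (M_HOME) → mode=M_HALT action=led_on

final mode: M_HALT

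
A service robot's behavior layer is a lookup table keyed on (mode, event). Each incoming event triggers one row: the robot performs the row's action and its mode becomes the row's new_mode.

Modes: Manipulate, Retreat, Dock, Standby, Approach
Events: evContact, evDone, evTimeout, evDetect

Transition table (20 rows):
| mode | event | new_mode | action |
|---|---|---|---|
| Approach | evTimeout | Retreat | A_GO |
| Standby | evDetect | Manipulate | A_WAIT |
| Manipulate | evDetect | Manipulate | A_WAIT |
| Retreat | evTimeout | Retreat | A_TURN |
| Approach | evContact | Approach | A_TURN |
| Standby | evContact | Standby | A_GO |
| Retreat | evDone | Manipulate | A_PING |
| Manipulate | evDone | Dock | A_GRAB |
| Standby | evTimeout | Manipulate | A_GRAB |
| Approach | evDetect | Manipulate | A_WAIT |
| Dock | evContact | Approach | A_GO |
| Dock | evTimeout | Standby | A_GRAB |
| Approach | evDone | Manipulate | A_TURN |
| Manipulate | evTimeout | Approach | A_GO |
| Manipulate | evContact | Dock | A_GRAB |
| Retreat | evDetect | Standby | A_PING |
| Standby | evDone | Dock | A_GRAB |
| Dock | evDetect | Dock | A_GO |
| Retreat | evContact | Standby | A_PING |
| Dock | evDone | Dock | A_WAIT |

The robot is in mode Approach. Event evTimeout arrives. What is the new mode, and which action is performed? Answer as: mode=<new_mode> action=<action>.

current mode = Approach; filter table to that mode:
  (Approach, evTimeout) → (Retreat, A_GO)  ← event matches
  (Approach, evContact) → (Approach, A_TURN)
  (Approach, evDetect) → (Manipulate, A_WAIT)
  (Approach, evDone) → (Manipulate, A_TURN)
event = evTimeout selects (Retreat, A_GO)

mode=Retreat action=A_GO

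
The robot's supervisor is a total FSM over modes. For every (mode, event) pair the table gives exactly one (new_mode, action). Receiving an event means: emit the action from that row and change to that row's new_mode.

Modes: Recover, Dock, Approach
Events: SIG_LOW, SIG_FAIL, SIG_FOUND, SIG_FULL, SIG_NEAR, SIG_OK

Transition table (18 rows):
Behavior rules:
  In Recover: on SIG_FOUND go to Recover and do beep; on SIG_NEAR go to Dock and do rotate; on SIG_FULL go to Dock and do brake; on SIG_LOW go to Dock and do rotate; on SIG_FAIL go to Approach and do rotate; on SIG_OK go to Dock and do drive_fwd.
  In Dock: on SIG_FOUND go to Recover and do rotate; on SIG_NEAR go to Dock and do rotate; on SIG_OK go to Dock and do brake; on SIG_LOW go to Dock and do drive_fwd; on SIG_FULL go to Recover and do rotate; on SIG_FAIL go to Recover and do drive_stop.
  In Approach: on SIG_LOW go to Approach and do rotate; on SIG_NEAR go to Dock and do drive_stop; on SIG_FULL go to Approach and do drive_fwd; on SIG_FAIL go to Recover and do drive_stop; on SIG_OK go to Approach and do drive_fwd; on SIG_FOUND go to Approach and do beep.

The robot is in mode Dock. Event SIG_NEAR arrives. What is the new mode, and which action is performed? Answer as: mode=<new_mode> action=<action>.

mode=Dock action=rotate

current mode = Dock; filter table to that mode:
  (Dock, SIG_FOUND) → (Recover, rotate)
  (Dock, SIG_NEAR) → (Dock, rotate)  ← event matches
  (Dock, SIG_OK) → (Dock, brake)
  (Dock, SIG_LOW) → (Dock, drive_fwd)
  (Dock, SIG_FULL) → (Recover, rotate)
  (Dock, SIG_FAIL) → (Recover, drive_stop)
event = SIG_NEAR selects (Dock, rotate)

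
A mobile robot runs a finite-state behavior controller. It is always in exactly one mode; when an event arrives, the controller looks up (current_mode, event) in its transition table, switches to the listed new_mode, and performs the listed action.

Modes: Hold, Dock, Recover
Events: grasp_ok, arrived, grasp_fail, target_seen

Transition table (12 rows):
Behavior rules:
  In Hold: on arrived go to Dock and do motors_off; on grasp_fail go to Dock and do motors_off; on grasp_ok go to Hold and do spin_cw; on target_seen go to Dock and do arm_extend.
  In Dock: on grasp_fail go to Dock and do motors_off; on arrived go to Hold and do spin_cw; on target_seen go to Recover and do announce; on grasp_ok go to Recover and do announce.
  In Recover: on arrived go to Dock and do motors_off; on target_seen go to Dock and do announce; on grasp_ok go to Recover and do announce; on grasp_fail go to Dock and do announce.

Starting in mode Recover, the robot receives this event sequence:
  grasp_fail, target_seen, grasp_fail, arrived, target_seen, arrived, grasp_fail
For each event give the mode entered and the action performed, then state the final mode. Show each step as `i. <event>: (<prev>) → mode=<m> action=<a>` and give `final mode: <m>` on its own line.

final mode: Dock

1. grasp_fail: (Recover) → mode=Dock action=announce
2. target_seen: (Dock) → mode=Recover action=announce
3. grasp_fail: (Recover) → mode=Dock action=announce
4. arrived: (Dock) → mode=Hold action=spin_cw
5. target_seen: (Hold) → mode=Dock action=arm_extend
6. arrived: (Dock) → mode=Hold action=spin_cw
7. grasp_fail: (Hold) → mode=Dock action=motors_off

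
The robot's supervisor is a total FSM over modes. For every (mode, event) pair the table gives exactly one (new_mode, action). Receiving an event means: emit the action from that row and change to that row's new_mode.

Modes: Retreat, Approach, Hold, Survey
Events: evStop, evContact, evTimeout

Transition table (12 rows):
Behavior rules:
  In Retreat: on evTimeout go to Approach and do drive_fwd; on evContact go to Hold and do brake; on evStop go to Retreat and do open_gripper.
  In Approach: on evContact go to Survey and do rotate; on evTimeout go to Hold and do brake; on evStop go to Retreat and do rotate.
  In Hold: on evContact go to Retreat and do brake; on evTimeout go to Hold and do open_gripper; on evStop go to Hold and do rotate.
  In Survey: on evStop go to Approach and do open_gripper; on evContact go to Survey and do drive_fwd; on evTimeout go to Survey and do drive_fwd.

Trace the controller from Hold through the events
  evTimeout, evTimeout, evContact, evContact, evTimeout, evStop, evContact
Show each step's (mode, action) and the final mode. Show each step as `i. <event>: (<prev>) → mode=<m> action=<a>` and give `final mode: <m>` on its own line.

final mode: Retreat

1. evTimeout: (Hold) → mode=Hold action=open_gripper
2. evTimeout: (Hold) → mode=Hold action=open_gripper
3. evContact: (Hold) → mode=Retreat action=brake
4. evContact: (Retreat) → mode=Hold action=brake
5. evTimeout: (Hold) → mode=Hold action=open_gripper
6. evStop: (Hold) → mode=Hold action=rotate
7. evContact: (Hold) → mode=Retreat action=brake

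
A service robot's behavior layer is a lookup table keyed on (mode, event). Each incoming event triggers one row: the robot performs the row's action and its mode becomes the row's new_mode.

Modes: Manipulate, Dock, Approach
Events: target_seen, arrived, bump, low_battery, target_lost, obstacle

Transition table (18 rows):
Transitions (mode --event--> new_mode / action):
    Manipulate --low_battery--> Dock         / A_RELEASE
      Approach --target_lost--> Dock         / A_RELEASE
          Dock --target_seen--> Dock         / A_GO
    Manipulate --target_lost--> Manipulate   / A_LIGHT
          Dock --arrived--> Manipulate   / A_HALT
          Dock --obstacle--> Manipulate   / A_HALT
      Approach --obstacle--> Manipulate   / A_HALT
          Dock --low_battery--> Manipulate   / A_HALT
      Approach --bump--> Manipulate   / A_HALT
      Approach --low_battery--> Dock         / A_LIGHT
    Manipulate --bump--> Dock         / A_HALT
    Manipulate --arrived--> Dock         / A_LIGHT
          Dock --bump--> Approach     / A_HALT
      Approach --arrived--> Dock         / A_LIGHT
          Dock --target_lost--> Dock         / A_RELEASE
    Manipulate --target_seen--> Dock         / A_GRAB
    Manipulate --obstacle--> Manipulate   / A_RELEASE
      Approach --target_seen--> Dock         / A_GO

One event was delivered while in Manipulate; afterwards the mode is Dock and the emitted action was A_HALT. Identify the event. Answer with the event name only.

bump

try target_seen: (Manipulate, target_seen) → (Dock, A_GRAB)
try arrived: (Manipulate, arrived) → (Dock, A_LIGHT)
try bump: (Manipulate, bump) → (Dock, A_HALT)  ← matches
try low_battery: (Manipulate, low_battery) → (Dock, A_RELEASE)
try target_lost: (Manipulate, target_lost) → (Manipulate, A_LIGHT)
try obstacle: (Manipulate, obstacle) → (Manipulate, A_RELEASE)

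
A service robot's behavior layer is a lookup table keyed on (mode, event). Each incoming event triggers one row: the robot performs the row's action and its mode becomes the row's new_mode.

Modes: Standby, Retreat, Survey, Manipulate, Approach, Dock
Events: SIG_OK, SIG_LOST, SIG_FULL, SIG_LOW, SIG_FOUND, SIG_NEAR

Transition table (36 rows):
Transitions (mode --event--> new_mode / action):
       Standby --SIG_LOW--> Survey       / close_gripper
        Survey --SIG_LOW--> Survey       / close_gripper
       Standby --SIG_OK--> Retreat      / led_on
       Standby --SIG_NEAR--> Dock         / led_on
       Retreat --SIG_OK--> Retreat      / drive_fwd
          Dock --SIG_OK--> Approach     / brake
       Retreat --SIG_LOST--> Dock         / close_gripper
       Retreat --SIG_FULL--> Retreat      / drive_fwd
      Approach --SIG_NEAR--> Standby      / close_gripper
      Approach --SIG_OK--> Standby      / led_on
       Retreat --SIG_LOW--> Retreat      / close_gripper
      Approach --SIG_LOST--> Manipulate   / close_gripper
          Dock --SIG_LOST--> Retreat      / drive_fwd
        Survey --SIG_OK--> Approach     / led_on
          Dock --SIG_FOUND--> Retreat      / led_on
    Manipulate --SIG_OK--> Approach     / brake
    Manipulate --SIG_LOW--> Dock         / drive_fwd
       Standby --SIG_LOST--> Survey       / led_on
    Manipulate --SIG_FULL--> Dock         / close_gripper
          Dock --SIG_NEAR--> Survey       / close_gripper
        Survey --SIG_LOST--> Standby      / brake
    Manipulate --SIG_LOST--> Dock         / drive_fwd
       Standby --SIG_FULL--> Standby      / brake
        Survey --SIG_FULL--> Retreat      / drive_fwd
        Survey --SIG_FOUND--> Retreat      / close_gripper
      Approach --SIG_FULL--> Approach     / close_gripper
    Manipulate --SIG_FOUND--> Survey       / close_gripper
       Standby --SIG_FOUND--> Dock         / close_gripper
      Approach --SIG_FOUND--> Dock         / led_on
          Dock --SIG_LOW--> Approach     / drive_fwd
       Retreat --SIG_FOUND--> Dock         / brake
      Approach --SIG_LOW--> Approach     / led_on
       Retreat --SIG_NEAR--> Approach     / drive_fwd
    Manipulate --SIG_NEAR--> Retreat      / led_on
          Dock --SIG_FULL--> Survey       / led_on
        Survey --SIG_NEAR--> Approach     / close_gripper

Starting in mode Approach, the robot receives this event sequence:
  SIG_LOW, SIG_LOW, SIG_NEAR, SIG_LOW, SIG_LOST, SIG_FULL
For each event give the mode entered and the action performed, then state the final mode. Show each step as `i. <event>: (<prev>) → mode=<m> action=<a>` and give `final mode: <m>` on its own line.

1. SIG_LOW: (Approach) → mode=Approach action=led_on
2. SIG_LOW: (Approach) → mode=Approach action=led_on
3. SIG_NEAR: (Approach) → mode=Standby action=close_gripper
4. SIG_LOW: (Standby) → mode=Survey action=close_gripper
5. SIG_LOST: (Survey) → mode=Standby action=brake
6. SIG_FULL: (Standby) → mode=Standby action=brake

final mode: Standby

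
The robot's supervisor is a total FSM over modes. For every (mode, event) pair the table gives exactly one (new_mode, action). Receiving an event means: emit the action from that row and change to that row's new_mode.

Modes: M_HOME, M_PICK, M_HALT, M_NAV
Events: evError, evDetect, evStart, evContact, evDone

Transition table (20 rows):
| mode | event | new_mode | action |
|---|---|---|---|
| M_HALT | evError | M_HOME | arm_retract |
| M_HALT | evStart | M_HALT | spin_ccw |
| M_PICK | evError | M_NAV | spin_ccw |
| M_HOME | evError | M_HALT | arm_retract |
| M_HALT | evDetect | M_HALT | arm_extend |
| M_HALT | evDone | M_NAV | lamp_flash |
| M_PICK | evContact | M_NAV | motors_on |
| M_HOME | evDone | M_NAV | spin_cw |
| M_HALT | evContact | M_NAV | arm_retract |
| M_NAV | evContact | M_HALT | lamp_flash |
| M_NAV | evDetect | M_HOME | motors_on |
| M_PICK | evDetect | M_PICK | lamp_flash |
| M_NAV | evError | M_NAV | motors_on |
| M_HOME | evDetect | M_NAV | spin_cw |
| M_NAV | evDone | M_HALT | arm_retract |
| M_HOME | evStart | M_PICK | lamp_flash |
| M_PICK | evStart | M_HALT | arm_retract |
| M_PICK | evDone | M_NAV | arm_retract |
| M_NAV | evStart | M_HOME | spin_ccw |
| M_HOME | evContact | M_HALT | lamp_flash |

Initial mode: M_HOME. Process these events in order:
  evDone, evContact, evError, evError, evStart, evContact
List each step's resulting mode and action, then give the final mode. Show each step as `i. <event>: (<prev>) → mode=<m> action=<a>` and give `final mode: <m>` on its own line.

final mode: M_NAV

1. evDone: (M_HOME) → mode=M_NAV action=spin_cw
2. evContact: (M_NAV) → mode=M_HALT action=lamp_flash
3. evError: (M_HALT) → mode=M_HOME action=arm_retract
4. evError: (M_HOME) → mode=M_HALT action=arm_retract
5. evStart: (M_HALT) → mode=M_HALT action=spin_ccw
6. evContact: (M_HALT) → mode=M_NAV action=arm_retract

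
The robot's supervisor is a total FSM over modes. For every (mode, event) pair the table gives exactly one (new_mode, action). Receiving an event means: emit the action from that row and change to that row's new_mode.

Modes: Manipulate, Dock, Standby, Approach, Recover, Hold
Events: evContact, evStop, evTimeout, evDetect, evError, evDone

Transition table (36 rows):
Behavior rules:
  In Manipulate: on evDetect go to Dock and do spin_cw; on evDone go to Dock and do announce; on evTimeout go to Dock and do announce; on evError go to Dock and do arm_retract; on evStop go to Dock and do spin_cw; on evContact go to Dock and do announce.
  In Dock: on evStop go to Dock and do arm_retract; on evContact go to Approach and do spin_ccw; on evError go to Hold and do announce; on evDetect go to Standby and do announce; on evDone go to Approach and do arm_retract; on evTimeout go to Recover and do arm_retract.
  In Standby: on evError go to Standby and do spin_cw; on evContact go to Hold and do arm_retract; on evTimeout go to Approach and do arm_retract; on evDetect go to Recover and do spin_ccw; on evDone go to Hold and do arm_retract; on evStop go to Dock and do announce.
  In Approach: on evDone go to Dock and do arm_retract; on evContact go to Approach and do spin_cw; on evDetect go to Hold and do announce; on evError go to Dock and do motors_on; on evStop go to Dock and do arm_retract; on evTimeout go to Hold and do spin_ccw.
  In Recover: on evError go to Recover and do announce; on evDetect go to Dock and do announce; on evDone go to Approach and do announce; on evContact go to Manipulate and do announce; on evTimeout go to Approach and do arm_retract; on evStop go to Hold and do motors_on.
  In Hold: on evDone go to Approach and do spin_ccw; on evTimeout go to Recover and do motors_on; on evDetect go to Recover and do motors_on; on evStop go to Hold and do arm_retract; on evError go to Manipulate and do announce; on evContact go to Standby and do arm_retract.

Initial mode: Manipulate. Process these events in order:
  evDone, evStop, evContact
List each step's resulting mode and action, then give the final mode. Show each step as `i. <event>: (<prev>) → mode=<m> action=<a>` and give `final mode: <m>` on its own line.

final mode: Approach

1. evDone: (Manipulate) → mode=Dock action=announce
2. evStop: (Dock) → mode=Dock action=arm_retract
3. evContact: (Dock) → mode=Approach action=spin_ccw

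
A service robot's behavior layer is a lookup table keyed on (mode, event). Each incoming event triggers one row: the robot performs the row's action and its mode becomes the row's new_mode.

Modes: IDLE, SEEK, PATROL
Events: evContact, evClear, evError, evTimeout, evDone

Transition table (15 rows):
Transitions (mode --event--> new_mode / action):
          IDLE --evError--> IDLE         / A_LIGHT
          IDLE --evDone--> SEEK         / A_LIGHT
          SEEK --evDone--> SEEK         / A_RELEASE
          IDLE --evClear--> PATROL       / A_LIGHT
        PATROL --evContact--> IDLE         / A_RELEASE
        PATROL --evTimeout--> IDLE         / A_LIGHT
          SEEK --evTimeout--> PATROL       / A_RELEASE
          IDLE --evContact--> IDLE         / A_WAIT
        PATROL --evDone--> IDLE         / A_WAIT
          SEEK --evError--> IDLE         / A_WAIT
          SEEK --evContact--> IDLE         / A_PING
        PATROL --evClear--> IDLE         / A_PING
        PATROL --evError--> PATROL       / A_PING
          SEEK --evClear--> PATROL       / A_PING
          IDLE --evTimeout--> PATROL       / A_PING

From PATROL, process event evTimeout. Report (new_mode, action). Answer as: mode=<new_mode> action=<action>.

mode=IDLE action=A_LIGHT

current mode = PATROL; filter table to that mode:
  (PATROL, evContact) → (IDLE, A_RELEASE)
  (PATROL, evTimeout) → (IDLE, A_LIGHT)  ← event matches
  (PATROL, evDone) → (IDLE, A_WAIT)
  (PATROL, evClear) → (IDLE, A_PING)
  (PATROL, evError) → (PATROL, A_PING)
event = evTimeout selects (IDLE, A_LIGHT)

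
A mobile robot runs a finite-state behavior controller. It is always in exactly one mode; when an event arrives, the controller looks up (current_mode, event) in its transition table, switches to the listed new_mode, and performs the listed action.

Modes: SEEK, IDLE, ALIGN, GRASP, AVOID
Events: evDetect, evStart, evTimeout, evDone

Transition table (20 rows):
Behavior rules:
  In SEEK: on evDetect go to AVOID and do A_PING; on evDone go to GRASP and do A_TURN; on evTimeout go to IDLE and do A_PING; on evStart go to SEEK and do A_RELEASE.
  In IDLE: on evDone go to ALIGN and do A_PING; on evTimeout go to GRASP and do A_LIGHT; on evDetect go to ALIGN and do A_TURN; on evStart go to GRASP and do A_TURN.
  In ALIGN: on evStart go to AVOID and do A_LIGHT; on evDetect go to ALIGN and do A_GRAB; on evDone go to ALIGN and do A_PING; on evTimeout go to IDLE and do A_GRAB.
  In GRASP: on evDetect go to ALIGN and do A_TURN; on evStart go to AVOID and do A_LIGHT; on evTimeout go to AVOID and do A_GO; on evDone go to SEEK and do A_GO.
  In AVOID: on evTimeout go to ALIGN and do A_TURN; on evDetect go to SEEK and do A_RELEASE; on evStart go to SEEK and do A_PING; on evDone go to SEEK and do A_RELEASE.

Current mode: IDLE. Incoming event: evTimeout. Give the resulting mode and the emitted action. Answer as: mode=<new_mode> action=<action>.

current mode = IDLE; filter table to that mode:
  (IDLE, evDone) → (ALIGN, A_PING)
  (IDLE, evTimeout) → (GRASP, A_LIGHT)  ← event matches
  (IDLE, evDetect) → (ALIGN, A_TURN)
  (IDLE, evStart) → (GRASP, A_TURN)
event = evTimeout selects (GRASP, A_LIGHT)

mode=GRASP action=A_LIGHT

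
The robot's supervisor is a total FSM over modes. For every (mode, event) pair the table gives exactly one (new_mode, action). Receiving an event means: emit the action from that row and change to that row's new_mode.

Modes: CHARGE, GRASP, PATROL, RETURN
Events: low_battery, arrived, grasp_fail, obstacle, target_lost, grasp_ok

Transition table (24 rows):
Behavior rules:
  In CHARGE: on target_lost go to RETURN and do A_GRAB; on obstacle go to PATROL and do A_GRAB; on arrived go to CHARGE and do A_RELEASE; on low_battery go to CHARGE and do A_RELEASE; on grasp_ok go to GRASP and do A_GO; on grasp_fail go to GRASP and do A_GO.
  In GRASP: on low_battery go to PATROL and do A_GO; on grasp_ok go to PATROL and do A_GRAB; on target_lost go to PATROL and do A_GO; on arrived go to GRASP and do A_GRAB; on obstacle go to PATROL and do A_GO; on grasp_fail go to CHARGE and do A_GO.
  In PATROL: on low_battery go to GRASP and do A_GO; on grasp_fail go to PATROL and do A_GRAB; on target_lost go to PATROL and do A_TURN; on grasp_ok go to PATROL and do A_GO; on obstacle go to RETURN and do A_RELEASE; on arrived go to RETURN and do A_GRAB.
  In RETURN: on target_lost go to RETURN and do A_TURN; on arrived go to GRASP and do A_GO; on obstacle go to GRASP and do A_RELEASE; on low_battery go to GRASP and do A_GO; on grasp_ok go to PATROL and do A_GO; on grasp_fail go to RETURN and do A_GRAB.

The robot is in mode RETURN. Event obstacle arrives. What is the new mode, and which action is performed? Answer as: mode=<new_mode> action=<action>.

current mode = RETURN; filter table to that mode:
  (RETURN, target_lost) → (RETURN, A_TURN)
  (RETURN, arrived) → (GRASP, A_GO)
  (RETURN, obstacle) → (GRASP, A_RELEASE)  ← event matches
  (RETURN, low_battery) → (GRASP, A_GO)
  (RETURN, grasp_ok) → (PATROL, A_GO)
  (RETURN, grasp_fail) → (RETURN, A_GRAB)
event = obstacle selects (GRASP, A_RELEASE)

mode=GRASP action=A_RELEASE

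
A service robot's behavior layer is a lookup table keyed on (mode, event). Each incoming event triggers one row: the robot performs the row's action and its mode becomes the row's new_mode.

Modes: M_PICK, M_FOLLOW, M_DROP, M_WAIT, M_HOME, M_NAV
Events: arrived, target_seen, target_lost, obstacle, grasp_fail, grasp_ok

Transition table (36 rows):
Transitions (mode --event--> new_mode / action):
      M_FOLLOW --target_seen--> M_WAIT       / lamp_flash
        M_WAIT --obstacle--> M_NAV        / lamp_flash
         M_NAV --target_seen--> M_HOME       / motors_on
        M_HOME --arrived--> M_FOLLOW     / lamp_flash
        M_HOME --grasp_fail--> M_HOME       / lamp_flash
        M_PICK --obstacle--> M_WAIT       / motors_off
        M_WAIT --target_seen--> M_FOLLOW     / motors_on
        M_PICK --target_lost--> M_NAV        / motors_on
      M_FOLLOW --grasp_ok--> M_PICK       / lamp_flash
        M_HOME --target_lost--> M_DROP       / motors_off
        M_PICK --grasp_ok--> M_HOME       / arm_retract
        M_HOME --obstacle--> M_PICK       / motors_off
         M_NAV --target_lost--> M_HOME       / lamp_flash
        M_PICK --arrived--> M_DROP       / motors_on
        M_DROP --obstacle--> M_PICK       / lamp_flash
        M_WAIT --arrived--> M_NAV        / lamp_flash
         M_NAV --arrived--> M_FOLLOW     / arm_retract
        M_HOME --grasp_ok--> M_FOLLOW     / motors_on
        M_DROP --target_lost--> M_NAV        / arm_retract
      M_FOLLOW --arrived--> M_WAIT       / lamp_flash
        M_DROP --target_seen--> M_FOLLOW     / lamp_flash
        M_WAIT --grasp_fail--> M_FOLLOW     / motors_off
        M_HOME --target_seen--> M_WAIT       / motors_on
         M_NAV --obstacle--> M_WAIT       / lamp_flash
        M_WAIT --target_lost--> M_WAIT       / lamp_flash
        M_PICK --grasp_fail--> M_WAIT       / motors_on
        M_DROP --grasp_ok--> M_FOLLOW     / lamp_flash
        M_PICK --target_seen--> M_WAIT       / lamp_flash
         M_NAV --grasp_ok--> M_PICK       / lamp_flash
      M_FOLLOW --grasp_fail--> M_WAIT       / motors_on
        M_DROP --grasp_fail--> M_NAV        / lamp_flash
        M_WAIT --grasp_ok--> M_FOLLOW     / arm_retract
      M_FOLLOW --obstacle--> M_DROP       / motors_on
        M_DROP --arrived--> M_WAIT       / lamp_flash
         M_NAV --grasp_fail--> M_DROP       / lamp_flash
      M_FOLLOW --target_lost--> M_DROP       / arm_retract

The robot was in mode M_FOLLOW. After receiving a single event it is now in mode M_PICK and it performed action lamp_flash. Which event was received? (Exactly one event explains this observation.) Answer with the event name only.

try arrived: (M_FOLLOW, arrived) → (M_WAIT, lamp_flash)
try target_seen: (M_FOLLOW, target_seen) → (M_WAIT, lamp_flash)
try target_lost: (M_FOLLOW, target_lost) → (M_DROP, arm_retract)
try obstacle: (M_FOLLOW, obstacle) → (M_DROP, motors_on)
try grasp_fail: (M_FOLLOW, grasp_fail) → (M_WAIT, motors_on)
try grasp_ok: (M_FOLLOW, grasp_ok) → (M_PICK, lamp_flash)  ← matches

grasp_ok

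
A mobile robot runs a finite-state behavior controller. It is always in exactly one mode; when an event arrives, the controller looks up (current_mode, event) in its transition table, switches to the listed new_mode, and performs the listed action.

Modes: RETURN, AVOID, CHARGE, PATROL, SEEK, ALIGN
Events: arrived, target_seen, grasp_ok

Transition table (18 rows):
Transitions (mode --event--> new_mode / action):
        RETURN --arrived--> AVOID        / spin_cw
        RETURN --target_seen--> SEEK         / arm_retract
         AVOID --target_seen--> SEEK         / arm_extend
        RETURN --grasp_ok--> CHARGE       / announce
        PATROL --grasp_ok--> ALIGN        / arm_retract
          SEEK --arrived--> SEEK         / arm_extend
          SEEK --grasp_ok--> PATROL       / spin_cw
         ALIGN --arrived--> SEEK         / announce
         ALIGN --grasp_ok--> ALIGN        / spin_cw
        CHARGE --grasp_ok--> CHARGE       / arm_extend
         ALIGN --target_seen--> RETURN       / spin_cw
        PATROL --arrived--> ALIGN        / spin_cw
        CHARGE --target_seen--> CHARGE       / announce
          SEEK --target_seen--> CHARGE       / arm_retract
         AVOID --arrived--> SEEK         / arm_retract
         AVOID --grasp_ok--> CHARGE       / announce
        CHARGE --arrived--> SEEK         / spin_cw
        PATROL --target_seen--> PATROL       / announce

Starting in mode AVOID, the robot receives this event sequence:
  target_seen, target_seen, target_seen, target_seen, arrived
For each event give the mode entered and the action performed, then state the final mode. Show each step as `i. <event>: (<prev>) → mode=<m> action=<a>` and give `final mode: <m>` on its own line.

final mode: SEEK

1. target_seen: (AVOID) → mode=SEEK action=arm_extend
2. target_seen: (SEEK) → mode=CHARGE action=arm_retract
3. target_seen: (CHARGE) → mode=CHARGE action=announce
4. target_seen: (CHARGE) → mode=CHARGE action=announce
5. arrived: (CHARGE) → mode=SEEK action=spin_cw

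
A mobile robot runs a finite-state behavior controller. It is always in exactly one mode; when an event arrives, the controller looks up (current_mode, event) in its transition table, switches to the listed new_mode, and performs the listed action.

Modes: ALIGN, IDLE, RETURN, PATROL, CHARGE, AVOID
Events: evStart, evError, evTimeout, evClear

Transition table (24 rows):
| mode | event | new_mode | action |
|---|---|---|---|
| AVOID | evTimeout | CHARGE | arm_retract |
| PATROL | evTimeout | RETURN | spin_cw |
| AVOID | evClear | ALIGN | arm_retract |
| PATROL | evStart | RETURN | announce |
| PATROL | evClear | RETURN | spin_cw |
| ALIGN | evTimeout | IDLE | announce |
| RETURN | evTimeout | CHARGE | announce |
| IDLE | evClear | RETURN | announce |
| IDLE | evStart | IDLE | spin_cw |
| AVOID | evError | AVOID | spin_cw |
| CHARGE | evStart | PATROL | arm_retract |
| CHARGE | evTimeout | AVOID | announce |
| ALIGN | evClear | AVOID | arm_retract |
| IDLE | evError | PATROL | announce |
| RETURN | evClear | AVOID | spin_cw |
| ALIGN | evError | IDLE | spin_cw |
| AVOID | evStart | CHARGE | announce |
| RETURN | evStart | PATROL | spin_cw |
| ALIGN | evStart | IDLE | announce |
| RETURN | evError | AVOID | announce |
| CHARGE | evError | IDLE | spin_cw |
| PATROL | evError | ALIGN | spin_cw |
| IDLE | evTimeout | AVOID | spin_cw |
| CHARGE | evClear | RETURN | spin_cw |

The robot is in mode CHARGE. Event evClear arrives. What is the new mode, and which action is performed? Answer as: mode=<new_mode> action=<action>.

mode=RETURN action=spin_cw

current mode = CHARGE; filter table to that mode:
  (CHARGE, evStart) → (PATROL, arm_retract)
  (CHARGE, evTimeout) → (AVOID, announce)
  (CHARGE, evError) → (IDLE, spin_cw)
  (CHARGE, evClear) → (RETURN, spin_cw)  ← event matches
event = evClear selects (RETURN, spin_cw)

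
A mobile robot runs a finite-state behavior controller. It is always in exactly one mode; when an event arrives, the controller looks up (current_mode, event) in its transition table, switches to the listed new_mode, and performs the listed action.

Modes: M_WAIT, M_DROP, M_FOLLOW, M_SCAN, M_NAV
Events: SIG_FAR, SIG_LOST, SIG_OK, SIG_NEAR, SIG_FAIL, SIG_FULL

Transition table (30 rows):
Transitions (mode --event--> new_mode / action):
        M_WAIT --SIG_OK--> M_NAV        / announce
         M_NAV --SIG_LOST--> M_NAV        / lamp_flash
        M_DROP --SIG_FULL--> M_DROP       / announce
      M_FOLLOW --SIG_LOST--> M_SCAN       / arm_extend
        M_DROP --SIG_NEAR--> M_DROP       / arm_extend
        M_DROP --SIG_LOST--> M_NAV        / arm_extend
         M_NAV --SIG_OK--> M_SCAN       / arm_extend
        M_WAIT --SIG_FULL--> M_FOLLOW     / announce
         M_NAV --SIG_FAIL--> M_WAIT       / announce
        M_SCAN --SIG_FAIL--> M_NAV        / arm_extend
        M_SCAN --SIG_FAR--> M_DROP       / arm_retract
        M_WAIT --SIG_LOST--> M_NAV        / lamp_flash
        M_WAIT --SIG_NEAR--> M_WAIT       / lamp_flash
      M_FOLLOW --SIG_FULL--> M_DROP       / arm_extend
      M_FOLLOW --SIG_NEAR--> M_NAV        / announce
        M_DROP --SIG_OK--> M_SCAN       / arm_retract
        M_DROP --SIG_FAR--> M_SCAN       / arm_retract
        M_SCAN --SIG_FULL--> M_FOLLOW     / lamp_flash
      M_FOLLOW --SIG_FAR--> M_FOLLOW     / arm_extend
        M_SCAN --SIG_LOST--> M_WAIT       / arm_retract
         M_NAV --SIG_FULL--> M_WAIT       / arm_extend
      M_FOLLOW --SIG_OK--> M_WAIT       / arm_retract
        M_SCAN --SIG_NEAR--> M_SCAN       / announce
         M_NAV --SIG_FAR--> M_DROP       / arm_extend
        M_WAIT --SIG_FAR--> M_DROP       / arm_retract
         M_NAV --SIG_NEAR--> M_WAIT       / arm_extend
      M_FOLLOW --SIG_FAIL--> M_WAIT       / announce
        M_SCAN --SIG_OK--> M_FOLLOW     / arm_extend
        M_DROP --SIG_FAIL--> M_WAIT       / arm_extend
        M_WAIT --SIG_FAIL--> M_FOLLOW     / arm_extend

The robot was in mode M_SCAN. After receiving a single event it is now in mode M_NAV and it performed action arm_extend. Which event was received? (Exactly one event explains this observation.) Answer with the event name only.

SIG_FAIL

try SIG_FAR: (M_SCAN, SIG_FAR) → (M_DROP, arm_retract)
try SIG_LOST: (M_SCAN, SIG_LOST) → (M_WAIT, arm_retract)
try SIG_OK: (M_SCAN, SIG_OK) → (M_FOLLOW, arm_extend)
try SIG_NEAR: (M_SCAN, SIG_NEAR) → (M_SCAN, announce)
try SIG_FAIL: (M_SCAN, SIG_FAIL) → (M_NAV, arm_extend)  ← matches
try SIG_FULL: (M_SCAN, SIG_FULL) → (M_FOLLOW, lamp_flash)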